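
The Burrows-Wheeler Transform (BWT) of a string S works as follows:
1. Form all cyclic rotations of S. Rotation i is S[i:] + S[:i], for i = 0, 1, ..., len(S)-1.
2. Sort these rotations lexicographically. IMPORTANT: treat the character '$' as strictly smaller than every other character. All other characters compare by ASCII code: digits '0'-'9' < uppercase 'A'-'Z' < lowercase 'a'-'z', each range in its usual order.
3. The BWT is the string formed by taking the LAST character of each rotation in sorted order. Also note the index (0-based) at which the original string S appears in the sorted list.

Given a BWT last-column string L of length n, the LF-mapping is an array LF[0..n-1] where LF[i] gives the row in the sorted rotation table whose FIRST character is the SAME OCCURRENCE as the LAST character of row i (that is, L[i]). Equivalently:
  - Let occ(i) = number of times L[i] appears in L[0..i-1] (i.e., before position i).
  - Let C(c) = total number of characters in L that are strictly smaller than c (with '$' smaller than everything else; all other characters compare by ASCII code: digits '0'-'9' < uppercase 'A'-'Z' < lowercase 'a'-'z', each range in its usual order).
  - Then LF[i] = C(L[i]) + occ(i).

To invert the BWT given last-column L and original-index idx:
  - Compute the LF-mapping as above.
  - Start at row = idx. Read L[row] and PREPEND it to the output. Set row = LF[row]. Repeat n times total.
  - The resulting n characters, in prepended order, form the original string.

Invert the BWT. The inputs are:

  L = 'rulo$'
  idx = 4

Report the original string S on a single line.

Answer: ulor$

Derivation:
LF mapping: 3 4 1 2 0
Walk LF starting at row 4, prepending L[row]:
  step 1: row=4, L[4]='$', prepend. Next row=LF[4]=0
  step 2: row=0, L[0]='r', prepend. Next row=LF[0]=3
  step 3: row=3, L[3]='o', prepend. Next row=LF[3]=2
  step 4: row=2, L[2]='l', prepend. Next row=LF[2]=1
  step 5: row=1, L[1]='u', prepend. Next row=LF[1]=4
Reversed output: ulor$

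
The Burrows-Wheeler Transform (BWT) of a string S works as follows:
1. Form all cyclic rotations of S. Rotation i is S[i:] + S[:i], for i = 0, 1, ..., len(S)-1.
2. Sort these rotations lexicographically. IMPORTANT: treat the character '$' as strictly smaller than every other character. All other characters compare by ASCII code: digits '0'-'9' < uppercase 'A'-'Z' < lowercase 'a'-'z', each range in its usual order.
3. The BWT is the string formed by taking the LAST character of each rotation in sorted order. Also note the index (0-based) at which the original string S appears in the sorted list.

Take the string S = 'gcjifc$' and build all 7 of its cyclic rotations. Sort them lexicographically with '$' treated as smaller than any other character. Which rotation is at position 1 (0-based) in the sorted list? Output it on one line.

Answer: c$gcjif

Derivation:
All 7 rotations (rotation i = S[i:]+S[:i]):
  rot[0] = gcjifc$
  rot[1] = cjifc$g
  rot[2] = jifc$gc
  rot[3] = ifc$gcj
  rot[4] = fc$gcji
  rot[5] = c$gcjif
  rot[6] = $gcjifc
Sorted (with $ < everything):
  sorted[0] = $gcjifc
  sorted[1] = c$gcjif
  sorted[2] = cjifc$g
  sorted[3] = fc$gcji
  sorted[4] = gcjifc$
  sorted[5] = ifc$gcj
  sorted[6] = jifc$gc
sorted[1] = c$gcjif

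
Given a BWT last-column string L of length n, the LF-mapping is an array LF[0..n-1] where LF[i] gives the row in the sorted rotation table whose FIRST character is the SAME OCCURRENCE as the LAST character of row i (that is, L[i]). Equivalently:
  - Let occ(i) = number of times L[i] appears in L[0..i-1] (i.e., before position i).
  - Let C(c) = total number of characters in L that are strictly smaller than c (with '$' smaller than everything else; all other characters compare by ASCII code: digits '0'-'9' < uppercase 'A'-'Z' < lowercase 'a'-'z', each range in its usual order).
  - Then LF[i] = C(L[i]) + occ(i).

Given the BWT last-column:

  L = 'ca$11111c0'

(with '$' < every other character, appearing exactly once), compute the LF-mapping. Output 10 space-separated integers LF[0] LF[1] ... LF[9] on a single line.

Char counts: '$':1, '0':1, '1':5, 'a':1, 'c':2
C (first-col start): C('$')=0, C('0')=1, C('1')=2, C('a')=7, C('c')=8
L[0]='c': occ=0, LF[0]=C('c')+0=8+0=8
L[1]='a': occ=0, LF[1]=C('a')+0=7+0=7
L[2]='$': occ=0, LF[2]=C('$')+0=0+0=0
L[3]='1': occ=0, LF[3]=C('1')+0=2+0=2
L[4]='1': occ=1, LF[4]=C('1')+1=2+1=3
L[5]='1': occ=2, LF[5]=C('1')+2=2+2=4
L[6]='1': occ=3, LF[6]=C('1')+3=2+3=5
L[7]='1': occ=4, LF[7]=C('1')+4=2+4=6
L[8]='c': occ=1, LF[8]=C('c')+1=8+1=9
L[9]='0': occ=0, LF[9]=C('0')+0=1+0=1

Answer: 8 7 0 2 3 4 5 6 9 1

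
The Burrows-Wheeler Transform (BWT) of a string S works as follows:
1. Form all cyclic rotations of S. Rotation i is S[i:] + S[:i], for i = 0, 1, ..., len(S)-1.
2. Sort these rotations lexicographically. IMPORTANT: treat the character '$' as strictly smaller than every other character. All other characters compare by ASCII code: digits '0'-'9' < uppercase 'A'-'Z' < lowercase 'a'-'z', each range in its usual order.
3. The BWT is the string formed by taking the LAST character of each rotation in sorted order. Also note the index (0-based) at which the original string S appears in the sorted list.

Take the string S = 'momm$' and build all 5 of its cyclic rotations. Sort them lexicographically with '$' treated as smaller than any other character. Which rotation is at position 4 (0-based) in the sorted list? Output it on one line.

Answer: omm$m

Derivation:
All 5 rotations (rotation i = S[i:]+S[:i]):
  rot[0] = momm$
  rot[1] = omm$m
  rot[2] = mm$mo
  rot[3] = m$mom
  rot[4] = $momm
Sorted (with $ < everything):
  sorted[0] = $momm
  sorted[1] = m$mom
  sorted[2] = mm$mo
  sorted[3] = momm$
  sorted[4] = omm$m
sorted[4] = omm$m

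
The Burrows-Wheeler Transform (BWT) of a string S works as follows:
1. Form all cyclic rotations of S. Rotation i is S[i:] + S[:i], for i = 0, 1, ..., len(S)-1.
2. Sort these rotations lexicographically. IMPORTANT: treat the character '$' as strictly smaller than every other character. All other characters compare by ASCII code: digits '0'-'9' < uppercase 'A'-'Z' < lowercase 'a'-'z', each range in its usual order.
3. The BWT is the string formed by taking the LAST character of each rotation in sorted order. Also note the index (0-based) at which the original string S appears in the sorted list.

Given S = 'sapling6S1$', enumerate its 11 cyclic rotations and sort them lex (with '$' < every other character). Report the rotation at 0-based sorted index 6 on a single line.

Answer: ing6S1$sapl

Derivation:
All 11 rotations (rotation i = S[i:]+S[:i]):
  rot[0] = sapling6S1$
  rot[1] = apling6S1$s
  rot[2] = pling6S1$sa
  rot[3] = ling6S1$sap
  rot[4] = ing6S1$sapl
  rot[5] = ng6S1$sapli
  rot[6] = g6S1$saplin
  rot[7] = 6S1$sapling
  rot[8] = S1$sapling6
  rot[9] = 1$sapling6S
  rot[10] = $sapling6S1
Sorted (with $ < everything):
  sorted[0] = $sapling6S1
  sorted[1] = 1$sapling6S
  sorted[2] = 6S1$sapling
  sorted[3] = S1$sapling6
  sorted[4] = apling6S1$s
  sorted[5] = g6S1$saplin
  sorted[6] = ing6S1$sapl
  sorted[7] = ling6S1$sap
  sorted[8] = ng6S1$sapli
  sorted[9] = pling6S1$sa
  sorted[10] = sapling6S1$
sorted[6] = ing6S1$sapl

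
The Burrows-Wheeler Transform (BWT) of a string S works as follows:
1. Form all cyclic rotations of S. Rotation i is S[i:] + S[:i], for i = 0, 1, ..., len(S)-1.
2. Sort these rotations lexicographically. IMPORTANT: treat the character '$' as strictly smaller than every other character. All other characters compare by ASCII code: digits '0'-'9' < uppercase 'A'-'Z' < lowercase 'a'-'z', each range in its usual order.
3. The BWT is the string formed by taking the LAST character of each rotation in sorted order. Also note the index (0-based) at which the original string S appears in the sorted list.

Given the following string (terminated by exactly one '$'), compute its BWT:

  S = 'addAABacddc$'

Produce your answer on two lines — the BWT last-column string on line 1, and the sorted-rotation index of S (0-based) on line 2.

All 12 rotations (rotation i = S[i:]+S[:i]):
  rot[0] = addAABacddc$
  rot[1] = ddAABacddc$a
  rot[2] = dAABacddc$ad
  rot[3] = AABacddc$add
  rot[4] = ABacddc$addA
  rot[5] = Bacddc$addAA
  rot[6] = acddc$addAAB
  rot[7] = cddc$addAABa
  rot[8] = ddc$addAABac
  rot[9] = dc$addAABacd
  rot[10] = c$addAABacdd
  rot[11] = $addAABacddc
Sorted (with $ < everything):
  sorted[0] = $addAABacddc  (last char: 'c')
  sorted[1] = AABacddc$add  (last char: 'd')
  sorted[2] = ABacddc$addA  (last char: 'A')
  sorted[3] = Bacddc$addAA  (last char: 'A')
  sorted[4] = acddc$addAAB  (last char: 'B')
  sorted[5] = addAABacddc$  (last char: '$')
  sorted[6] = c$addAABacdd  (last char: 'd')
  sorted[7] = cddc$addAABa  (last char: 'a')
  sorted[8] = dAABacddc$ad  (last char: 'd')
  sorted[9] = dc$addAABacd  (last char: 'd')
  sorted[10] = ddAABacddc$a  (last char: 'a')
  sorted[11] = ddc$addAABac  (last char: 'c')
Last column: cdAAB$daddac
Original string S is at sorted index 5

Answer: cdAAB$daddac
5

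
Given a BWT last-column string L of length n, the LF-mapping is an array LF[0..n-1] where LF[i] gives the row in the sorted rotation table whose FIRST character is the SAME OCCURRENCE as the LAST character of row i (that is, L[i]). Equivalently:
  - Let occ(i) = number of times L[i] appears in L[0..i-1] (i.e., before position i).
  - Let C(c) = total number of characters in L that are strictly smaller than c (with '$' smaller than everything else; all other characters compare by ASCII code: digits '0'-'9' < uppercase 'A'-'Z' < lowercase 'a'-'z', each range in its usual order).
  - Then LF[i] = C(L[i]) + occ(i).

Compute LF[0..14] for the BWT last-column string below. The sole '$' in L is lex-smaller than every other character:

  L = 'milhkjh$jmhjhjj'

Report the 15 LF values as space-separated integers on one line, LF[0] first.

Answer: 13 5 12 1 11 6 2 0 7 14 3 8 4 9 10

Derivation:
Char counts: '$':1, 'h':4, 'i':1, 'j':5, 'k':1, 'l':1, 'm':2
C (first-col start): C('$')=0, C('h')=1, C('i')=5, C('j')=6, C('k')=11, C('l')=12, C('m')=13
L[0]='m': occ=0, LF[0]=C('m')+0=13+0=13
L[1]='i': occ=0, LF[1]=C('i')+0=5+0=5
L[2]='l': occ=0, LF[2]=C('l')+0=12+0=12
L[3]='h': occ=0, LF[3]=C('h')+0=1+0=1
L[4]='k': occ=0, LF[4]=C('k')+0=11+0=11
L[5]='j': occ=0, LF[5]=C('j')+0=6+0=6
L[6]='h': occ=1, LF[6]=C('h')+1=1+1=2
L[7]='$': occ=0, LF[7]=C('$')+0=0+0=0
L[8]='j': occ=1, LF[8]=C('j')+1=6+1=7
L[9]='m': occ=1, LF[9]=C('m')+1=13+1=14
L[10]='h': occ=2, LF[10]=C('h')+2=1+2=3
L[11]='j': occ=2, LF[11]=C('j')+2=6+2=8
L[12]='h': occ=3, LF[12]=C('h')+3=1+3=4
L[13]='j': occ=3, LF[13]=C('j')+3=6+3=9
L[14]='j': occ=4, LF[14]=C('j')+4=6+4=10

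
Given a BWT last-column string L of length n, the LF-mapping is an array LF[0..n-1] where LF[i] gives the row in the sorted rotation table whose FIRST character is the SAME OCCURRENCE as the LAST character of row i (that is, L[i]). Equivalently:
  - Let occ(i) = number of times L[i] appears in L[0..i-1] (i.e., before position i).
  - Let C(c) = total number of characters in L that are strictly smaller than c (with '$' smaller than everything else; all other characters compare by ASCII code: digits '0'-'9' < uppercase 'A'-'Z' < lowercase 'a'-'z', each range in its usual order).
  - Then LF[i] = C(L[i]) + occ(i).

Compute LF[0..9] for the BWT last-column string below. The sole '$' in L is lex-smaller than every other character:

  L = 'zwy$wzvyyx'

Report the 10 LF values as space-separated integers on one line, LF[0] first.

Char counts: '$':1, 'v':1, 'w':2, 'x':1, 'y':3, 'z':2
C (first-col start): C('$')=0, C('v')=1, C('w')=2, C('x')=4, C('y')=5, C('z')=8
L[0]='z': occ=0, LF[0]=C('z')+0=8+0=8
L[1]='w': occ=0, LF[1]=C('w')+0=2+0=2
L[2]='y': occ=0, LF[2]=C('y')+0=5+0=5
L[3]='$': occ=0, LF[3]=C('$')+0=0+0=0
L[4]='w': occ=1, LF[4]=C('w')+1=2+1=3
L[5]='z': occ=1, LF[5]=C('z')+1=8+1=9
L[6]='v': occ=0, LF[6]=C('v')+0=1+0=1
L[7]='y': occ=1, LF[7]=C('y')+1=5+1=6
L[8]='y': occ=2, LF[8]=C('y')+2=5+2=7
L[9]='x': occ=0, LF[9]=C('x')+0=4+0=4

Answer: 8 2 5 0 3 9 1 6 7 4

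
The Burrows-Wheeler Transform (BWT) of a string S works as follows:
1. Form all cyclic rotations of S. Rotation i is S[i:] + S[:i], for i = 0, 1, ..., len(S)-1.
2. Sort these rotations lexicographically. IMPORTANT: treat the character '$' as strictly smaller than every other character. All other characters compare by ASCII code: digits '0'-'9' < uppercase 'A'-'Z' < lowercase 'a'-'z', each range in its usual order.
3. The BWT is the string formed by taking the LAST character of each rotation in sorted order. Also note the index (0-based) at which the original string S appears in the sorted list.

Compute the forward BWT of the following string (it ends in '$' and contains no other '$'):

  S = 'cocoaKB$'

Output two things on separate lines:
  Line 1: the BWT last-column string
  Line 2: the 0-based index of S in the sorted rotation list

Answer: BKaoo$cc
5

Derivation:
All 8 rotations (rotation i = S[i:]+S[:i]):
  rot[0] = cocoaKB$
  rot[1] = ocoaKB$c
  rot[2] = coaKB$co
  rot[3] = oaKB$coc
  rot[4] = aKB$coco
  rot[5] = KB$cocoa
  rot[6] = B$cocoaK
  rot[7] = $cocoaKB
Sorted (with $ < everything):
  sorted[0] = $cocoaKB  (last char: 'B')
  sorted[1] = B$cocoaK  (last char: 'K')
  sorted[2] = KB$cocoa  (last char: 'a')
  sorted[3] = aKB$coco  (last char: 'o')
  sorted[4] = coaKB$co  (last char: 'o')
  sorted[5] = cocoaKB$  (last char: '$')
  sorted[6] = oaKB$coc  (last char: 'c')
  sorted[7] = ocoaKB$c  (last char: 'c')
Last column: BKaoo$cc
Original string S is at sorted index 5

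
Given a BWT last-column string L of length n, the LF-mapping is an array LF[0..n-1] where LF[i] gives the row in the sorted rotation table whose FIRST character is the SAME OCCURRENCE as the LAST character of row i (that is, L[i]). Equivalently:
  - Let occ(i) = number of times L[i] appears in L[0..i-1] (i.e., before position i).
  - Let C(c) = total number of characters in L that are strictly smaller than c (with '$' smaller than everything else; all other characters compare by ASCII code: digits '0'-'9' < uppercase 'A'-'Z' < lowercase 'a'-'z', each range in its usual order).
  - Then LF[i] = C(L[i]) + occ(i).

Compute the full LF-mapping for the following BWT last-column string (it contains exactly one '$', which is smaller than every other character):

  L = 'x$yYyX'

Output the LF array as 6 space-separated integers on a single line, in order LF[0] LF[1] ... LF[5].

Char counts: '$':1, 'X':1, 'Y':1, 'x':1, 'y':2
C (first-col start): C('$')=0, C('X')=1, C('Y')=2, C('x')=3, C('y')=4
L[0]='x': occ=0, LF[0]=C('x')+0=3+0=3
L[1]='$': occ=0, LF[1]=C('$')+0=0+0=0
L[2]='y': occ=0, LF[2]=C('y')+0=4+0=4
L[3]='Y': occ=0, LF[3]=C('Y')+0=2+0=2
L[4]='y': occ=1, LF[4]=C('y')+1=4+1=5
L[5]='X': occ=0, LF[5]=C('X')+0=1+0=1

Answer: 3 0 4 2 5 1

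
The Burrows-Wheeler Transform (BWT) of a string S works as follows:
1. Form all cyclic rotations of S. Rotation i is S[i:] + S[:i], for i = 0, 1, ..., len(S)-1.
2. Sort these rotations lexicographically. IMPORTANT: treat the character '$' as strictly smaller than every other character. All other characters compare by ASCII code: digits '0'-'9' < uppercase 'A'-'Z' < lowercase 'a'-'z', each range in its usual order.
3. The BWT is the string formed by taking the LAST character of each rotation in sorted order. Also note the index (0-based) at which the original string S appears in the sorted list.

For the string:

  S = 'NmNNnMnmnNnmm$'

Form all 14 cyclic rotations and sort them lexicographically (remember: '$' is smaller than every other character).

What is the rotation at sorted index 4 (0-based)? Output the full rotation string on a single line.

All 14 rotations (rotation i = S[i:]+S[:i]):
  rot[0] = NmNNnMnmnNnmm$
  rot[1] = mNNnMnmnNnmm$N
  rot[2] = NNnMnmnNnmm$Nm
  rot[3] = NnMnmnNnmm$NmN
  rot[4] = nMnmnNnmm$NmNN
  rot[5] = MnmnNnmm$NmNNn
  rot[6] = nmnNnmm$NmNNnM
  rot[7] = mnNnmm$NmNNnMn
  rot[8] = nNnmm$NmNNnMnm
  rot[9] = Nnmm$NmNNnMnmn
  rot[10] = nmm$NmNNnMnmnN
  rot[11] = mm$NmNNnMnmnNn
  rot[12] = m$NmNNnMnmnNnm
  rot[13] = $NmNNnMnmnNnmm
Sorted (with $ < everything):
  sorted[0] = $NmNNnMnmnNnmm
  sorted[1] = MnmnNnmm$NmNNn
  sorted[2] = NNnMnmnNnmm$Nm
  sorted[3] = NmNNnMnmnNnmm$
  sorted[4] = NnMnmnNnmm$NmN
  sorted[5] = Nnmm$NmNNnMnmn
  sorted[6] = m$NmNNnMnmnNnm
  sorted[7] = mNNnMnmnNnmm$N
  sorted[8] = mm$NmNNnMnmnNn
  sorted[9] = mnNnmm$NmNNnMn
  sorted[10] = nMnmnNnmm$NmNN
  sorted[11] = nNnmm$NmNNnMnm
  sorted[12] = nmm$NmNNnMnmnN
  sorted[13] = nmnNnmm$NmNNnM
sorted[4] = NnMnmnNnmm$NmN

Answer: NnMnmnNnmm$NmN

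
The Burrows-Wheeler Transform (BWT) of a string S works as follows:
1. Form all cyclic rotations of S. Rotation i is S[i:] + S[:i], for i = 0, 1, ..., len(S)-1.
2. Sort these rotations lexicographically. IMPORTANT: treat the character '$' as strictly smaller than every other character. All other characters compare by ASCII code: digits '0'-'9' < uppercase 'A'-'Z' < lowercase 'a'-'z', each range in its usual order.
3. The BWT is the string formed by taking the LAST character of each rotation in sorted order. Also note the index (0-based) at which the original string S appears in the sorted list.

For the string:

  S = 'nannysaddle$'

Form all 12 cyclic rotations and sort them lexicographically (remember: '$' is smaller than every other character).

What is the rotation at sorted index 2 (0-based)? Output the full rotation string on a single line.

All 12 rotations (rotation i = S[i:]+S[:i]):
  rot[0] = nannysaddle$
  rot[1] = annysaddle$n
  rot[2] = nnysaddle$na
  rot[3] = nysaddle$nan
  rot[4] = ysaddle$nann
  rot[5] = saddle$nanny
  rot[6] = addle$nannys
  rot[7] = ddle$nannysa
  rot[8] = dle$nannysad
  rot[9] = le$nannysadd
  rot[10] = e$nannysaddl
  rot[11] = $nannysaddle
Sorted (with $ < everything):
  sorted[0] = $nannysaddle
  sorted[1] = addle$nannys
  sorted[2] = annysaddle$n
  sorted[3] = ddle$nannysa
  sorted[4] = dle$nannysad
  sorted[5] = e$nannysaddl
  sorted[6] = le$nannysadd
  sorted[7] = nannysaddle$
  sorted[8] = nnysaddle$na
  sorted[9] = nysaddle$nan
  sorted[10] = saddle$nanny
  sorted[11] = ysaddle$nann
sorted[2] = annysaddle$n

Answer: annysaddle$n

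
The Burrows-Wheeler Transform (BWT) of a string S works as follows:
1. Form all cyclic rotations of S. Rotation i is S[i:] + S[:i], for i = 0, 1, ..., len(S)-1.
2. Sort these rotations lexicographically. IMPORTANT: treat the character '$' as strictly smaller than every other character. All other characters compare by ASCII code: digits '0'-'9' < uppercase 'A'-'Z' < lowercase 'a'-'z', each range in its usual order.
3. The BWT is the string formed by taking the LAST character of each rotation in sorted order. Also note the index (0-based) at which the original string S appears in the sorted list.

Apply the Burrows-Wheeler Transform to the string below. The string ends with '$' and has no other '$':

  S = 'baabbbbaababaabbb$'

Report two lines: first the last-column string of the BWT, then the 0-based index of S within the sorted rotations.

All 18 rotations (rotation i = S[i:]+S[:i]):
  rot[0] = baabbbbaababaabbb$
  rot[1] = aabbbbaababaabbb$b
  rot[2] = abbbbaababaabbb$ba
  rot[3] = bbbbaababaabbb$baa
  rot[4] = bbbaababaabbb$baab
  rot[5] = bbaababaabbb$baabb
  rot[6] = baababaabbb$baabbb
  rot[7] = aababaabbb$baabbbb
  rot[8] = ababaabbb$baabbbba
  rot[9] = babaabbb$baabbbbaa
  rot[10] = abaabbb$baabbbbaab
  rot[11] = baabbb$baabbbbaaba
  rot[12] = aabbb$baabbbbaabab
  rot[13] = abbb$baabbbbaababa
  rot[14] = bbb$baabbbbaababaa
  rot[15] = bb$baabbbbaababaab
  rot[16] = b$baabbbbaababaabb
  rot[17] = $baabbbbaababaabbb
Sorted (with $ < everything):
  sorted[0] = $baabbbbaababaabbb  (last char: 'b')
  sorted[1] = aababaabbb$baabbbb  (last char: 'b')
  sorted[2] = aabbb$baabbbbaabab  (last char: 'b')
  sorted[3] = aabbbbaababaabbb$b  (last char: 'b')
  sorted[4] = abaabbb$baabbbbaab  (last char: 'b')
  sorted[5] = ababaabbb$baabbbba  (last char: 'a')
  sorted[6] = abbb$baabbbbaababa  (last char: 'a')
  sorted[7] = abbbbaababaabbb$ba  (last char: 'a')
  sorted[8] = b$baabbbbaababaabb  (last char: 'b')
  sorted[9] = baababaabbb$baabbb  (last char: 'b')
  sorted[10] = baabbb$baabbbbaaba  (last char: 'a')
  sorted[11] = baabbbbaababaabbb$  (last char: '$')
  sorted[12] = babaabbb$baabbbbaa  (last char: 'a')
  sorted[13] = bb$baabbbbaababaab  (last char: 'b')
  sorted[14] = bbaababaabbb$baabb  (last char: 'b')
  sorted[15] = bbb$baabbbbaababaa  (last char: 'a')
  sorted[16] = bbbaababaabbb$baab  (last char: 'b')
  sorted[17] = bbbbaababaabbb$baa  (last char: 'a')
Last column: bbbbbaaabba$abbaba
Original string S is at sorted index 11

Answer: bbbbbaaabba$abbaba
11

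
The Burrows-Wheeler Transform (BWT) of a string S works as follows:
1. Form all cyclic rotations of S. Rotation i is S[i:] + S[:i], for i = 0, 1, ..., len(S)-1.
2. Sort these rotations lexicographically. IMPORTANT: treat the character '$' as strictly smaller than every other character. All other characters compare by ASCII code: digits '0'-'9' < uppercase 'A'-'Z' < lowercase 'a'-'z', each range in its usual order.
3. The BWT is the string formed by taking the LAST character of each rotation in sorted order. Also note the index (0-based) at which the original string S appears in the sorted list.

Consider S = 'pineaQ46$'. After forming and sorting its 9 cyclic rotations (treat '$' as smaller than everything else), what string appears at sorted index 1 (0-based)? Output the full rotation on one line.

Answer: 46$pineaQ

Derivation:
All 9 rotations (rotation i = S[i:]+S[:i]):
  rot[0] = pineaQ46$
  rot[1] = ineaQ46$p
  rot[2] = neaQ46$pi
  rot[3] = eaQ46$pin
  rot[4] = aQ46$pine
  rot[5] = Q46$pinea
  rot[6] = 46$pineaQ
  rot[7] = 6$pineaQ4
  rot[8] = $pineaQ46
Sorted (with $ < everything):
  sorted[0] = $pineaQ46
  sorted[1] = 46$pineaQ
  sorted[2] = 6$pineaQ4
  sorted[3] = Q46$pinea
  sorted[4] = aQ46$pine
  sorted[5] = eaQ46$pin
  sorted[6] = ineaQ46$p
  sorted[7] = neaQ46$pi
  sorted[8] = pineaQ46$
sorted[1] = 46$pineaQ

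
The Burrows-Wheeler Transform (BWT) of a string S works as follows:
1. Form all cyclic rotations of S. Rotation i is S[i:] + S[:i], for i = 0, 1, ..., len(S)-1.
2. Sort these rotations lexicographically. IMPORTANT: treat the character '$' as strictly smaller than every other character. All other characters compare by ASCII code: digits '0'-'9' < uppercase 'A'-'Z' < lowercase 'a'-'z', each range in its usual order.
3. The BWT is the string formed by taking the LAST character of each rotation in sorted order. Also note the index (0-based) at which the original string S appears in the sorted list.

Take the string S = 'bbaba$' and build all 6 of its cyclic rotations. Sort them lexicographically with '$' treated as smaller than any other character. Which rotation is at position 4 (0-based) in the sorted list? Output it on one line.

All 6 rotations (rotation i = S[i:]+S[:i]):
  rot[0] = bbaba$
  rot[1] = baba$b
  rot[2] = aba$bb
  rot[3] = ba$bba
  rot[4] = a$bbab
  rot[5] = $bbaba
Sorted (with $ < everything):
  sorted[0] = $bbaba
  sorted[1] = a$bbab
  sorted[2] = aba$bb
  sorted[3] = ba$bba
  sorted[4] = baba$b
  sorted[5] = bbaba$
sorted[4] = baba$b

Answer: baba$b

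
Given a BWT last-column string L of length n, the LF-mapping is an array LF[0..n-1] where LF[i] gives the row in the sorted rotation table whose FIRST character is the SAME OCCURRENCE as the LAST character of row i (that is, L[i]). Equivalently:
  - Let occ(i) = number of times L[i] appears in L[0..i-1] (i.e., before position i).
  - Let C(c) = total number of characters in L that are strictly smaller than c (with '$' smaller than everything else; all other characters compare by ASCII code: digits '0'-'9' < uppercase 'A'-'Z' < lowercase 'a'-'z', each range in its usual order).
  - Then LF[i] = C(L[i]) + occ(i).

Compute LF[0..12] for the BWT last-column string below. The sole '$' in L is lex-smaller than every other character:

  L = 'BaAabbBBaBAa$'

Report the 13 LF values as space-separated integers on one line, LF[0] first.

Char counts: '$':1, 'A':2, 'B':4, 'a':4, 'b':2
C (first-col start): C('$')=0, C('A')=1, C('B')=3, C('a')=7, C('b')=11
L[0]='B': occ=0, LF[0]=C('B')+0=3+0=3
L[1]='a': occ=0, LF[1]=C('a')+0=7+0=7
L[2]='A': occ=0, LF[2]=C('A')+0=1+0=1
L[3]='a': occ=1, LF[3]=C('a')+1=7+1=8
L[4]='b': occ=0, LF[4]=C('b')+0=11+0=11
L[5]='b': occ=1, LF[5]=C('b')+1=11+1=12
L[6]='B': occ=1, LF[6]=C('B')+1=3+1=4
L[7]='B': occ=2, LF[7]=C('B')+2=3+2=5
L[8]='a': occ=2, LF[8]=C('a')+2=7+2=9
L[9]='B': occ=3, LF[9]=C('B')+3=3+3=6
L[10]='A': occ=1, LF[10]=C('A')+1=1+1=2
L[11]='a': occ=3, LF[11]=C('a')+3=7+3=10
L[12]='$': occ=0, LF[12]=C('$')+0=0+0=0

Answer: 3 7 1 8 11 12 4 5 9 6 2 10 0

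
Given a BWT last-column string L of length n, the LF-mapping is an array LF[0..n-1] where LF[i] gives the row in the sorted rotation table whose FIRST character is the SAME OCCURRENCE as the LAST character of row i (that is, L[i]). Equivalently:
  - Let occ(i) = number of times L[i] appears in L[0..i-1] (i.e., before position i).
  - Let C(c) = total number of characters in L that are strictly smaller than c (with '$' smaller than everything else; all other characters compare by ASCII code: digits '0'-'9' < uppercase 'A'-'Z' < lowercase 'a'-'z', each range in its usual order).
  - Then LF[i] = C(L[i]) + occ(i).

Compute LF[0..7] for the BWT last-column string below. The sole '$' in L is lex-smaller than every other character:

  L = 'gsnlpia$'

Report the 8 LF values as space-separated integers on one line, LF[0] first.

Char counts: '$':1, 'a':1, 'g':1, 'i':1, 'l':1, 'n':1, 'p':1, 's':1
C (first-col start): C('$')=0, C('a')=1, C('g')=2, C('i')=3, C('l')=4, C('n')=5, C('p')=6, C('s')=7
L[0]='g': occ=0, LF[0]=C('g')+0=2+0=2
L[1]='s': occ=0, LF[1]=C('s')+0=7+0=7
L[2]='n': occ=0, LF[2]=C('n')+0=5+0=5
L[3]='l': occ=0, LF[3]=C('l')+0=4+0=4
L[4]='p': occ=0, LF[4]=C('p')+0=6+0=6
L[5]='i': occ=0, LF[5]=C('i')+0=3+0=3
L[6]='a': occ=0, LF[6]=C('a')+0=1+0=1
L[7]='$': occ=0, LF[7]=C('$')+0=0+0=0

Answer: 2 7 5 4 6 3 1 0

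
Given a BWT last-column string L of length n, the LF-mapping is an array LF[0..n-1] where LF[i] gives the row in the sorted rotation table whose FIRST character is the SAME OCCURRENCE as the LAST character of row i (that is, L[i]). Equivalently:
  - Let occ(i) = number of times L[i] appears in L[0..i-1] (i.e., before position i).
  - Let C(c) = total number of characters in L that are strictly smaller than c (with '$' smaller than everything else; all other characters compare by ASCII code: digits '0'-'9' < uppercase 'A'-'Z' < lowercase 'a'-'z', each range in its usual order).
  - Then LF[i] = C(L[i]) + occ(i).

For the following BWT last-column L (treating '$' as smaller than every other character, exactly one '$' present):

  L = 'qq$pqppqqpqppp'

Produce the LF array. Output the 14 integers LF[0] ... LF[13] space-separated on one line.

Char counts: '$':1, 'p':7, 'q':6
C (first-col start): C('$')=0, C('p')=1, C('q')=8
L[0]='q': occ=0, LF[0]=C('q')+0=8+0=8
L[1]='q': occ=1, LF[1]=C('q')+1=8+1=9
L[2]='$': occ=0, LF[2]=C('$')+0=0+0=0
L[3]='p': occ=0, LF[3]=C('p')+0=1+0=1
L[4]='q': occ=2, LF[4]=C('q')+2=8+2=10
L[5]='p': occ=1, LF[5]=C('p')+1=1+1=2
L[6]='p': occ=2, LF[6]=C('p')+2=1+2=3
L[7]='q': occ=3, LF[7]=C('q')+3=8+3=11
L[8]='q': occ=4, LF[8]=C('q')+4=8+4=12
L[9]='p': occ=3, LF[9]=C('p')+3=1+3=4
L[10]='q': occ=5, LF[10]=C('q')+5=8+5=13
L[11]='p': occ=4, LF[11]=C('p')+4=1+4=5
L[12]='p': occ=5, LF[12]=C('p')+5=1+5=6
L[13]='p': occ=6, LF[13]=C('p')+6=1+6=7

Answer: 8 9 0 1 10 2 3 11 12 4 13 5 6 7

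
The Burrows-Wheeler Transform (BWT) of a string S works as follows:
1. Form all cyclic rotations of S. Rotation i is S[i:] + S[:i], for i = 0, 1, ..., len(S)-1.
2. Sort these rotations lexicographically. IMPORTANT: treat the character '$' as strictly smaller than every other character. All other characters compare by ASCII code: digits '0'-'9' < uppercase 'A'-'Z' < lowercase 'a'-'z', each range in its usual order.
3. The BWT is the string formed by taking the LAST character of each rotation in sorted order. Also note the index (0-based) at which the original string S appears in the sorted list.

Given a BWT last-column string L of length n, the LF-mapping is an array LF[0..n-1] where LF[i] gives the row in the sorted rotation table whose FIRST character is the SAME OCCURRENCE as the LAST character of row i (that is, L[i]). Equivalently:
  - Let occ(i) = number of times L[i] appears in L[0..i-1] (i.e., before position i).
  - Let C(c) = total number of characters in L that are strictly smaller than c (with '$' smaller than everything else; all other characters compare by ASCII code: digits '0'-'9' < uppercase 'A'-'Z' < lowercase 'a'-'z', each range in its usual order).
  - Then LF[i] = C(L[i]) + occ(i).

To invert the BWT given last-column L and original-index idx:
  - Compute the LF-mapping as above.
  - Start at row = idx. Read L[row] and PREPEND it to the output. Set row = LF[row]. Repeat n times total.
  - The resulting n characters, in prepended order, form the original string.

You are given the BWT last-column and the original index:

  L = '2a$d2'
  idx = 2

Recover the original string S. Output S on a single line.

Answer: 2da2$

Derivation:
LF mapping: 1 3 0 4 2
Walk LF starting at row 2, prepending L[row]:
  step 1: row=2, L[2]='$', prepend. Next row=LF[2]=0
  step 2: row=0, L[0]='2', prepend. Next row=LF[0]=1
  step 3: row=1, L[1]='a', prepend. Next row=LF[1]=3
  step 4: row=3, L[3]='d', prepend. Next row=LF[3]=4
  step 5: row=4, L[4]='2', prepend. Next row=LF[4]=2
Reversed output: 2da2$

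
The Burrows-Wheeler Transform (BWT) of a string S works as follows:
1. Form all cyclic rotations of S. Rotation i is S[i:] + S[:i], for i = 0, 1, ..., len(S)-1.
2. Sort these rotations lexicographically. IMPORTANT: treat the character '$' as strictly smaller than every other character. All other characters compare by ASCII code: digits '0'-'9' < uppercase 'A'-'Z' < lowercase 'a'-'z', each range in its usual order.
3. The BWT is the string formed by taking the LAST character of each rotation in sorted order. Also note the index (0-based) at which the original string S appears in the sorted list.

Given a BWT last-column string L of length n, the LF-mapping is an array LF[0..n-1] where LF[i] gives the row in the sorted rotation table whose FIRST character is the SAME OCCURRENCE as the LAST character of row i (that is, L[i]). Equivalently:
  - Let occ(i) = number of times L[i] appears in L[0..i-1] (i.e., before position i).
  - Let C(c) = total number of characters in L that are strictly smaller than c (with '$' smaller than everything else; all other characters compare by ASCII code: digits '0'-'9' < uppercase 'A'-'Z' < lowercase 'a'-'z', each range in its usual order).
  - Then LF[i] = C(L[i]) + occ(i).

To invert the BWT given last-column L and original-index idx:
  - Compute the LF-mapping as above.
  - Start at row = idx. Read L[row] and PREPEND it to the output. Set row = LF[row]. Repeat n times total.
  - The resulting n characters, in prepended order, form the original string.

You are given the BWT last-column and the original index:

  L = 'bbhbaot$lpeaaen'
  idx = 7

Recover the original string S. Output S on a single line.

Answer: elephantbaobab$

Derivation:
LF mapping: 4 5 9 6 1 12 14 0 10 13 7 2 3 8 11
Walk LF starting at row 7, prepending L[row]:
  step 1: row=7, L[7]='$', prepend. Next row=LF[7]=0
  step 2: row=0, L[0]='b', prepend. Next row=LF[0]=4
  step 3: row=4, L[4]='a', prepend. Next row=LF[4]=1
  step 4: row=1, L[1]='b', prepend. Next row=LF[1]=5
  step 5: row=5, L[5]='o', prepend. Next row=LF[5]=12
  step 6: row=12, L[12]='a', prepend. Next row=LF[12]=3
  step 7: row=3, L[3]='b', prepend. Next row=LF[3]=6
  step 8: row=6, L[6]='t', prepend. Next row=LF[6]=14
  step 9: row=14, L[14]='n', prepend. Next row=LF[14]=11
  step 10: row=11, L[11]='a', prepend. Next row=LF[11]=2
  step 11: row=2, L[2]='h', prepend. Next row=LF[2]=9
  step 12: row=9, L[9]='p', prepend. Next row=LF[9]=13
  step 13: row=13, L[13]='e', prepend. Next row=LF[13]=8
  step 14: row=8, L[8]='l', prepend. Next row=LF[8]=10
  step 15: row=10, L[10]='e', prepend. Next row=LF[10]=7
Reversed output: elephantbaobab$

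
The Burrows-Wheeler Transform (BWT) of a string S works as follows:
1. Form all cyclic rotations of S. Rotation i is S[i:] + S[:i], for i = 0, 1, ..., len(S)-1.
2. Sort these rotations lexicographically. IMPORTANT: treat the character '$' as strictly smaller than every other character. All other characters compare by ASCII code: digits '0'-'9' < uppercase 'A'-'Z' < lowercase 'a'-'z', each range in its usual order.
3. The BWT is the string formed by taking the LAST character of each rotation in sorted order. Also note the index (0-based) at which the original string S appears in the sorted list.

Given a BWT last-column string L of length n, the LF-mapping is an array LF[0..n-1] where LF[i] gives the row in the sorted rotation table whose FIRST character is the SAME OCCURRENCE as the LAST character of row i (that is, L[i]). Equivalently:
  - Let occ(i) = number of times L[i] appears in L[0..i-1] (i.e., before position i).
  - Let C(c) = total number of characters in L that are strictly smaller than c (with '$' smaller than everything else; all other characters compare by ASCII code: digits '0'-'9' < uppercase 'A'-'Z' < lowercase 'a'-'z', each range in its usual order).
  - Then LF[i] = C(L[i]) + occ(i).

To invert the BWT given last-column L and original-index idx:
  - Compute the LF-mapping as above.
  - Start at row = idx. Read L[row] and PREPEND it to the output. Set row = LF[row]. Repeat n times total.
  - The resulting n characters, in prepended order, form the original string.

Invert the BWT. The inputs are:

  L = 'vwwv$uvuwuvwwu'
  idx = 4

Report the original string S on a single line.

LF mapping: 5 9 10 6 0 1 7 2 11 3 8 12 13 4
Walk LF starting at row 4, prepending L[row]:
  step 1: row=4, L[4]='$', prepend. Next row=LF[4]=0
  step 2: row=0, L[0]='v', prepend. Next row=LF[0]=5
  step 3: row=5, L[5]='u', prepend. Next row=LF[5]=1
  step 4: row=1, L[1]='w', prepend. Next row=LF[1]=9
  step 5: row=9, L[9]='u', prepend. Next row=LF[9]=3
  step 6: row=3, L[3]='v', prepend. Next row=LF[3]=6
  step 7: row=6, L[6]='v', prepend. Next row=LF[6]=7
  step 8: row=7, L[7]='u', prepend. Next row=LF[7]=2
  step 9: row=2, L[2]='w', prepend. Next row=LF[2]=10
  step 10: row=10, L[10]='v', prepend. Next row=LF[10]=8
  step 11: row=8, L[8]='w', prepend. Next row=LF[8]=11
  step 12: row=11, L[11]='w', prepend. Next row=LF[11]=12
  step 13: row=12, L[12]='w', prepend. Next row=LF[12]=13
  step 14: row=13, L[13]='u', prepend. Next row=LF[13]=4
Reversed output: uwwwvwuvvuwuv$

Answer: uwwwvwuvvuwuv$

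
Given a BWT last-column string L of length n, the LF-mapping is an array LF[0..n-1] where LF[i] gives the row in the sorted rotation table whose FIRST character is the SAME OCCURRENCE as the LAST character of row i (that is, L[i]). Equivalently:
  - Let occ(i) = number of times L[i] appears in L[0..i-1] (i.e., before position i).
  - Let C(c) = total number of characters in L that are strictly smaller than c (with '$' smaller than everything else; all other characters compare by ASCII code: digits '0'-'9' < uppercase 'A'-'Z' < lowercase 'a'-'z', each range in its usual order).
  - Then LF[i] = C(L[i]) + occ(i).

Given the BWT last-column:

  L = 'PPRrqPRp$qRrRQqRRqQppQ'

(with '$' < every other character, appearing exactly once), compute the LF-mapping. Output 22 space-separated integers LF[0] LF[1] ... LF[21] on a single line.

Char counts: '$':1, 'P':3, 'Q':3, 'R':6, 'p':3, 'q':4, 'r':2
C (first-col start): C('$')=0, C('P')=1, C('Q')=4, C('R')=7, C('p')=13, C('q')=16, C('r')=20
L[0]='P': occ=0, LF[0]=C('P')+0=1+0=1
L[1]='P': occ=1, LF[1]=C('P')+1=1+1=2
L[2]='R': occ=0, LF[2]=C('R')+0=7+0=7
L[3]='r': occ=0, LF[3]=C('r')+0=20+0=20
L[4]='q': occ=0, LF[4]=C('q')+0=16+0=16
L[5]='P': occ=2, LF[5]=C('P')+2=1+2=3
L[6]='R': occ=1, LF[6]=C('R')+1=7+1=8
L[7]='p': occ=0, LF[7]=C('p')+0=13+0=13
L[8]='$': occ=0, LF[8]=C('$')+0=0+0=0
L[9]='q': occ=1, LF[9]=C('q')+1=16+1=17
L[10]='R': occ=2, LF[10]=C('R')+2=7+2=9
L[11]='r': occ=1, LF[11]=C('r')+1=20+1=21
L[12]='R': occ=3, LF[12]=C('R')+3=7+3=10
L[13]='Q': occ=0, LF[13]=C('Q')+0=4+0=4
L[14]='q': occ=2, LF[14]=C('q')+2=16+2=18
L[15]='R': occ=4, LF[15]=C('R')+4=7+4=11
L[16]='R': occ=5, LF[16]=C('R')+5=7+5=12
L[17]='q': occ=3, LF[17]=C('q')+3=16+3=19
L[18]='Q': occ=1, LF[18]=C('Q')+1=4+1=5
L[19]='p': occ=1, LF[19]=C('p')+1=13+1=14
L[20]='p': occ=2, LF[20]=C('p')+2=13+2=15
L[21]='Q': occ=2, LF[21]=C('Q')+2=4+2=6

Answer: 1 2 7 20 16 3 8 13 0 17 9 21 10 4 18 11 12 19 5 14 15 6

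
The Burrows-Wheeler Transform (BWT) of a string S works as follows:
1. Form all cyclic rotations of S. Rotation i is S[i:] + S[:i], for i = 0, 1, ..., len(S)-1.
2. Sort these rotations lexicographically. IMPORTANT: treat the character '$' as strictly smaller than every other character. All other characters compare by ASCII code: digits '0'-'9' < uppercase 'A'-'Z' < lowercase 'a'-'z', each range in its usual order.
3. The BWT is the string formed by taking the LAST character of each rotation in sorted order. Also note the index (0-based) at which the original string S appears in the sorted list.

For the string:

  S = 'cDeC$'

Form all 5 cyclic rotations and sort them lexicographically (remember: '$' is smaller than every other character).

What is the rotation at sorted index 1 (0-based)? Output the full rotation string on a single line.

Answer: C$cDe

Derivation:
All 5 rotations (rotation i = S[i:]+S[:i]):
  rot[0] = cDeC$
  rot[1] = DeC$c
  rot[2] = eC$cD
  rot[3] = C$cDe
  rot[4] = $cDeC
Sorted (with $ < everything):
  sorted[0] = $cDeC
  sorted[1] = C$cDe
  sorted[2] = DeC$c
  sorted[3] = cDeC$
  sorted[4] = eC$cD
sorted[1] = C$cDe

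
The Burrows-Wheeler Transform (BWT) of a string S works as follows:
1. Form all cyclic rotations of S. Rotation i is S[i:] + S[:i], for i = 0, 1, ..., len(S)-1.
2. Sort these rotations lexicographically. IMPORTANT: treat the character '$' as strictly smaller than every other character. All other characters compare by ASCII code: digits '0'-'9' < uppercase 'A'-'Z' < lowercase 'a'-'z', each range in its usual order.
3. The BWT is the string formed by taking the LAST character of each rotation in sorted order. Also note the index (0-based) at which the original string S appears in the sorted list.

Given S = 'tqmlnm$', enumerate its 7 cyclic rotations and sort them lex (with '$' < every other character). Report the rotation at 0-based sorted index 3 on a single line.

Answer: mlnm$tq

Derivation:
All 7 rotations (rotation i = S[i:]+S[:i]):
  rot[0] = tqmlnm$
  rot[1] = qmlnm$t
  rot[2] = mlnm$tq
  rot[3] = lnm$tqm
  rot[4] = nm$tqml
  rot[5] = m$tqmln
  rot[6] = $tqmlnm
Sorted (with $ < everything):
  sorted[0] = $tqmlnm
  sorted[1] = lnm$tqm
  sorted[2] = m$tqmln
  sorted[3] = mlnm$tq
  sorted[4] = nm$tqml
  sorted[5] = qmlnm$t
  sorted[6] = tqmlnm$
sorted[3] = mlnm$tq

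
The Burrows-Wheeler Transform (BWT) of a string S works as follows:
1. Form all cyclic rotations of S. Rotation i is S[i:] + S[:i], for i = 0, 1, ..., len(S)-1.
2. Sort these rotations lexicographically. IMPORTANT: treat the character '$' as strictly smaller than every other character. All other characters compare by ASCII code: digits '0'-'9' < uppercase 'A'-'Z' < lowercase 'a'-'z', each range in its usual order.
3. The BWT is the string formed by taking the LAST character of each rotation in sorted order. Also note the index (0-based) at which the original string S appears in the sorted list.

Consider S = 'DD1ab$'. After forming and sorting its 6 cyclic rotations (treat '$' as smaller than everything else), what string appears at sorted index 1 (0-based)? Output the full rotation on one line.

All 6 rotations (rotation i = S[i:]+S[:i]):
  rot[0] = DD1ab$
  rot[1] = D1ab$D
  rot[2] = 1ab$DD
  rot[3] = ab$DD1
  rot[4] = b$DD1a
  rot[5] = $DD1ab
Sorted (with $ < everything):
  sorted[0] = $DD1ab
  sorted[1] = 1ab$DD
  sorted[2] = D1ab$D
  sorted[3] = DD1ab$
  sorted[4] = ab$DD1
  sorted[5] = b$DD1a
sorted[1] = 1ab$DD

Answer: 1ab$DD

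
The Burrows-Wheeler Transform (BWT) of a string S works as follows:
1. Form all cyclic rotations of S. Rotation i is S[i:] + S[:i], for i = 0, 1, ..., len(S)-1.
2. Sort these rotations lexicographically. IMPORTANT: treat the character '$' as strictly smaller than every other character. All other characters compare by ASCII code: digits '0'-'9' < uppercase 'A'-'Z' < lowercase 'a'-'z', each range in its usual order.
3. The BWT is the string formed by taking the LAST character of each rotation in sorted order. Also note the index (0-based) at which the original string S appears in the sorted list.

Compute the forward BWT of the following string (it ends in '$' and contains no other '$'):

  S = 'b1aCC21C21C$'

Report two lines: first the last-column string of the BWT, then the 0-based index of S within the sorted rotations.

Answer: C22bCC11Ca1$
11

Derivation:
All 12 rotations (rotation i = S[i:]+S[:i]):
  rot[0] = b1aCC21C21C$
  rot[1] = 1aCC21C21C$b
  rot[2] = aCC21C21C$b1
  rot[3] = CC21C21C$b1a
  rot[4] = C21C21C$b1aC
  rot[5] = 21C21C$b1aCC
  rot[6] = 1C21C$b1aCC2
  rot[7] = C21C$b1aCC21
  rot[8] = 21C$b1aCC21C
  rot[9] = 1C$b1aCC21C2
  rot[10] = C$b1aCC21C21
  rot[11] = $b1aCC21C21C
Sorted (with $ < everything):
  sorted[0] = $b1aCC21C21C  (last char: 'C')
  sorted[1] = 1C$b1aCC21C2  (last char: '2')
  sorted[2] = 1C21C$b1aCC2  (last char: '2')
  sorted[3] = 1aCC21C21C$b  (last char: 'b')
  sorted[4] = 21C$b1aCC21C  (last char: 'C')
  sorted[5] = 21C21C$b1aCC  (last char: 'C')
  sorted[6] = C$b1aCC21C21  (last char: '1')
  sorted[7] = C21C$b1aCC21  (last char: '1')
  sorted[8] = C21C21C$b1aC  (last char: 'C')
  sorted[9] = CC21C21C$b1a  (last char: 'a')
  sorted[10] = aCC21C21C$b1  (last char: '1')
  sorted[11] = b1aCC21C21C$  (last char: '$')
Last column: C22bCC11Ca1$
Original string S is at sorted index 11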